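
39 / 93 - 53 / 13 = -1474 / 403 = -3.66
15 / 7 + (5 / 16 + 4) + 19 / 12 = 2701 / 336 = 8.04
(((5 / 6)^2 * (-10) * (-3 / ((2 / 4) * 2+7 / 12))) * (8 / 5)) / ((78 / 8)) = 1600 / 741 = 2.16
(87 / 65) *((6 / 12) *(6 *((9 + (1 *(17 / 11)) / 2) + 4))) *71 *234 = 918800.67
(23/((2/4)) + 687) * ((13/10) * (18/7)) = 85761/35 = 2450.31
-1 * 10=-10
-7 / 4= -1.75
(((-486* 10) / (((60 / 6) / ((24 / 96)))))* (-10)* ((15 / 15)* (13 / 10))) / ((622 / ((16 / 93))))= 4212 / 9641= 0.44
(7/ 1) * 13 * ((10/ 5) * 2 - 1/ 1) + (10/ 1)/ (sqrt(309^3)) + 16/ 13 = 10 * sqrt(309)/ 95481 + 3565/ 13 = 274.23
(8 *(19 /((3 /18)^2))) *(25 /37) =136800 /37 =3697.30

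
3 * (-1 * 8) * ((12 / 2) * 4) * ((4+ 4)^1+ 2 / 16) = -4680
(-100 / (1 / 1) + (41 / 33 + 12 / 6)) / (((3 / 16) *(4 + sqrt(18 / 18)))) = -51088 / 495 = -103.21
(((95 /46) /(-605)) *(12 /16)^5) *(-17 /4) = 78489 /22798336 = 0.00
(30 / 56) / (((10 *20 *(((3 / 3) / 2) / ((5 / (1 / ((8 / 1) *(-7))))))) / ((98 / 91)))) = -21 / 13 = -1.62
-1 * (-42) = 42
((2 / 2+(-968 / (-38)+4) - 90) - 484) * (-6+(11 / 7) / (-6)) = 2716001 / 798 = 3403.51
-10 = -10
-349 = -349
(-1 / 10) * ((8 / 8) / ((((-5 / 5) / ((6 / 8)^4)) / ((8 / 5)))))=81 / 1600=0.05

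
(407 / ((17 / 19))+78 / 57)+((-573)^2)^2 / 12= 11606459960757 / 1292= 8983328143.00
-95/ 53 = -1.79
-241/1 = -241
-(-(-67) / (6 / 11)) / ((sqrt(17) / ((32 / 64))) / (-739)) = 544643*sqrt(17) / 204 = 11007.94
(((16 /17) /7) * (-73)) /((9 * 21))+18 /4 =200083 /44982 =4.45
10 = 10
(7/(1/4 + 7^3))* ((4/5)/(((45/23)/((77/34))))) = 99176/5251725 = 0.02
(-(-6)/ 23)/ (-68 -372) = -3/ 5060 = -0.00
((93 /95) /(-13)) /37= -93 /45695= -0.00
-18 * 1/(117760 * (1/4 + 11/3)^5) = -4374/26374675805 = -0.00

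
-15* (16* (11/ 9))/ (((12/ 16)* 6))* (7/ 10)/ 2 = -22.81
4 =4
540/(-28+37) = 60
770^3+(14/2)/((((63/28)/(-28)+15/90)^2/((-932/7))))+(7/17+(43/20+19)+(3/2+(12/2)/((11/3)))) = 1435558064574731/3145340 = 456407912.84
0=0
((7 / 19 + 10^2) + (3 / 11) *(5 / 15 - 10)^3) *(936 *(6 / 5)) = -163970.48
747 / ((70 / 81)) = 60507 / 70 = 864.39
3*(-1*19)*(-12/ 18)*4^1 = 152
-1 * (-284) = 284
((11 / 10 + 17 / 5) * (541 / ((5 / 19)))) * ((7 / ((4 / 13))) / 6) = 2806167 / 80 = 35077.09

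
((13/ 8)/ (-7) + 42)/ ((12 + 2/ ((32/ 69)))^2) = 74848/ 476847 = 0.16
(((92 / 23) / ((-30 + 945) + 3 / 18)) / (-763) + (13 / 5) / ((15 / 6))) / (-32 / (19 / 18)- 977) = -0.00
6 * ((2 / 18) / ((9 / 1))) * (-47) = -94 / 27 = -3.48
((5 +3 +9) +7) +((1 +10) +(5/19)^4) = 4561860/130321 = 35.00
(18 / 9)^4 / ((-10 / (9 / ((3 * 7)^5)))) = -0.00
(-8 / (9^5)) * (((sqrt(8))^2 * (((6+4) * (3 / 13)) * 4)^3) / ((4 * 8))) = -128000 / 4804839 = -0.03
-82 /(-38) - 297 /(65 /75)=-84112 /247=-340.53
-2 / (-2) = 1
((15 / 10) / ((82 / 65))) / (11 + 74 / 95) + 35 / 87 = 2678245 / 5321964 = 0.50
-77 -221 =-298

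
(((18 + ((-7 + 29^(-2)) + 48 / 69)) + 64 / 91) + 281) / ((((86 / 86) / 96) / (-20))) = -991577735040 / 1760213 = -563328.26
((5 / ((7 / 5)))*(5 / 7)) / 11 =125 / 539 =0.23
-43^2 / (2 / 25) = -46225 / 2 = -23112.50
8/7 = 1.14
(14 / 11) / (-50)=-7 / 275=-0.03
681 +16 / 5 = 3421 / 5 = 684.20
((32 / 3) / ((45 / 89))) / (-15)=-2848 / 2025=-1.41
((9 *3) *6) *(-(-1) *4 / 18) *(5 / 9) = 20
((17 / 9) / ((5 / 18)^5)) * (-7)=-24984288 / 3125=-7994.97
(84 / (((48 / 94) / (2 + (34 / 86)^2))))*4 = 1418.85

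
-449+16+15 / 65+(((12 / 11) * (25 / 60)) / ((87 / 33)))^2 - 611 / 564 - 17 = -59146153 / 131196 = -450.82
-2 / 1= -2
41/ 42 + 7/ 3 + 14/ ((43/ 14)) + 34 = 75613/ 1806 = 41.87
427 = 427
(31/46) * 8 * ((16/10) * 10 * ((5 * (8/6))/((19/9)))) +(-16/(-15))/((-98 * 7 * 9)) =5512143704/20235285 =272.40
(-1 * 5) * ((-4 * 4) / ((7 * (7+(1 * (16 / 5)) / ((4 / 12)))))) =400 / 581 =0.69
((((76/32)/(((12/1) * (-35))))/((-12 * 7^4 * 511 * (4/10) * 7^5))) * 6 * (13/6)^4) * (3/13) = 41743/23945078848223232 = 0.00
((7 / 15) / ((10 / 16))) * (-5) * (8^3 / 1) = -28672 / 15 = -1911.47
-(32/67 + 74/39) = -6206/2613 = -2.38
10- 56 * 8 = -438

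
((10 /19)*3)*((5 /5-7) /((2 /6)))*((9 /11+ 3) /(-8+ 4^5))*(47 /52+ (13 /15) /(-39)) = -129969 /1380236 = -0.09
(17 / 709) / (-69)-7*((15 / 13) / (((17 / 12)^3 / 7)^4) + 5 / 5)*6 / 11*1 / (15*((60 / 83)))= -1038058772108754098334187 / 67930868880915845283050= -15.28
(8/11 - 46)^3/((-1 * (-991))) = -93.63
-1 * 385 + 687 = 302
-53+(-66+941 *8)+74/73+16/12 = 1623085/219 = 7411.35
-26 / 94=-0.28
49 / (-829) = -49 / 829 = -0.06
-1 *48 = -48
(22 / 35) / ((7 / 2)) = 44 / 245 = 0.18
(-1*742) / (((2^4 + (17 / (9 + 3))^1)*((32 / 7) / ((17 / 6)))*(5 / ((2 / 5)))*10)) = -44149 / 209000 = -0.21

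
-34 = -34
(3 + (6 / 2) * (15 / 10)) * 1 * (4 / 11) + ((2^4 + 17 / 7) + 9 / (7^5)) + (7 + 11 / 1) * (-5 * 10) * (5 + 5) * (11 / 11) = -1659981672 / 184877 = -8978.84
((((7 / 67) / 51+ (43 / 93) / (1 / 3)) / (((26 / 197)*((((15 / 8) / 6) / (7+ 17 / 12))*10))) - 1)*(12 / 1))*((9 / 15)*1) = 11298099724 / 57377125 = 196.91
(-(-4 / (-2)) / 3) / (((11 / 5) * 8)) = -5 / 132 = -0.04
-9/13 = -0.69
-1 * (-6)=6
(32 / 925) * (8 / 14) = 128 / 6475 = 0.02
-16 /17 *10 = -160 /17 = -9.41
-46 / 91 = -0.51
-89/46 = -1.93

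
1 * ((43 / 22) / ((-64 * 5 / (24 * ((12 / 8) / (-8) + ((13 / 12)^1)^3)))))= -80539 / 506880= -0.16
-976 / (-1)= 976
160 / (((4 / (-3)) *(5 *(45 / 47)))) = -376 / 15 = -25.07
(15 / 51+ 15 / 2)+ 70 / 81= 23845 / 2754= 8.66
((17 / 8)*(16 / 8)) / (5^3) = 17 / 500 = 0.03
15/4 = 3.75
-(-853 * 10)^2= -72760900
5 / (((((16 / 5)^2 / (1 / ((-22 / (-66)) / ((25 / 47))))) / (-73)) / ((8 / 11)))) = -41.37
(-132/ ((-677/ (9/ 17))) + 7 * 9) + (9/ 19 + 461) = 114709757/ 218671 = 524.58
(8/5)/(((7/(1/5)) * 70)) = 4/6125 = 0.00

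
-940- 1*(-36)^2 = -2236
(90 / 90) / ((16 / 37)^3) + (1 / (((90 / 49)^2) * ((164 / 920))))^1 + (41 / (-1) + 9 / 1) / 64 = 920182729 / 68014080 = 13.53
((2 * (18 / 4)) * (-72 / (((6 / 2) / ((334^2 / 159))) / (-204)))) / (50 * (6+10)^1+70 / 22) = 6007959936 / 156085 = 38491.59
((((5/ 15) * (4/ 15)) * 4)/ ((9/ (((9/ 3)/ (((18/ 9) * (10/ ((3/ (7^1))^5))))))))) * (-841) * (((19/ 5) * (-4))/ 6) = 383496/ 2100875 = 0.18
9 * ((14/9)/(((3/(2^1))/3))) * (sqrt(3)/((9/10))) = 53.89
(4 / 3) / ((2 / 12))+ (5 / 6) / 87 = 8.01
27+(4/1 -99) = -68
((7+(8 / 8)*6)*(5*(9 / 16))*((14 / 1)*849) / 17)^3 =42022780911993711375 / 2515456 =16705830239922.19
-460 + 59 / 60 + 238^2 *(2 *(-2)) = -13622101 / 60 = -227035.02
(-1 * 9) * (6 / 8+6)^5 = -129140163 / 1024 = -126113.44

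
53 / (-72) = -53 / 72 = -0.74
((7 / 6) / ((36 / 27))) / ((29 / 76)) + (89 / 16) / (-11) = 9123 / 5104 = 1.79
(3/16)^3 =27/4096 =0.01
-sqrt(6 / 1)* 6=-6* sqrt(6)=-14.70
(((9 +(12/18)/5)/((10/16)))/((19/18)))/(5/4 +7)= 8768/5225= 1.68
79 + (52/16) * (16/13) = 83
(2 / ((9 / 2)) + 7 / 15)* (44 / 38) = 902 / 855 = 1.05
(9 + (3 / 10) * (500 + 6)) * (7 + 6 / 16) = 11859 / 10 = 1185.90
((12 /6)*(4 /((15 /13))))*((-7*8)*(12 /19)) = -23296 /95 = -245.22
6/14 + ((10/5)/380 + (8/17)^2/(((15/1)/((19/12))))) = 1581641/3459330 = 0.46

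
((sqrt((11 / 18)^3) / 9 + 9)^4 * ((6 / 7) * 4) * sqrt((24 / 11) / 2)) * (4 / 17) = 3367327304 * sqrt(6) / 63241479 + 1464420293212537 * sqrt(33) / 1521400260303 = 5659.84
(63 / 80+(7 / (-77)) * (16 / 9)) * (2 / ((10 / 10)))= 4957 / 3960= 1.25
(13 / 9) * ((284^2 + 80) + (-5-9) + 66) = 1050244 / 9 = 116693.78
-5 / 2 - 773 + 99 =-1353 / 2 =-676.50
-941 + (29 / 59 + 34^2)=12714 / 59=215.49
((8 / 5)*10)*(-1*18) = -288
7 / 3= 2.33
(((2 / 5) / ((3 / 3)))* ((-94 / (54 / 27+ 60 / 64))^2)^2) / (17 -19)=-1048576 / 5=-209715.20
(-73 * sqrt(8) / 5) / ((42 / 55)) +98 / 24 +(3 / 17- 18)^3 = -333576787 / 58956- 803 * sqrt(2) / 21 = -5712.14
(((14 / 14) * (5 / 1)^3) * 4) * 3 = 1500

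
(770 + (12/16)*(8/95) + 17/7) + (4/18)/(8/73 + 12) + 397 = 3093786881/2645370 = 1169.51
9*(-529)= -4761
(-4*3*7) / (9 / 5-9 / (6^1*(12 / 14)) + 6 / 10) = -1680 / 13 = -129.23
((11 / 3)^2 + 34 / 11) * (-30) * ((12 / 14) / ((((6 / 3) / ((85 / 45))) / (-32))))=8905280 / 693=12850.33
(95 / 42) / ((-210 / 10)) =-95 / 882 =-0.11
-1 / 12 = -0.08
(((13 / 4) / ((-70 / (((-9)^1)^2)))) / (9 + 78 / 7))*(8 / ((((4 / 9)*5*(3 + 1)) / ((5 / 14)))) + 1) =-12987 / 52640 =-0.25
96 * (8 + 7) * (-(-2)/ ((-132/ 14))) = -3360/ 11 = -305.45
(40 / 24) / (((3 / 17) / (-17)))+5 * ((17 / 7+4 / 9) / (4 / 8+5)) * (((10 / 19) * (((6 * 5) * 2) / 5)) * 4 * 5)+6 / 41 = 91507567 / 539847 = 169.51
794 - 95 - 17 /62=698.73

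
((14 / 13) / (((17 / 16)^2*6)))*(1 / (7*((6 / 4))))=512 / 33813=0.02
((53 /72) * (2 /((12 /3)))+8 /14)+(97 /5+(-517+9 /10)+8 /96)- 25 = -2624213 /5040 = -520.68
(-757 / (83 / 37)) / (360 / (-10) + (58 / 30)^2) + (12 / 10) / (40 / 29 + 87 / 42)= 10.81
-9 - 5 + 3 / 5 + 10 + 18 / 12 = -19 / 10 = -1.90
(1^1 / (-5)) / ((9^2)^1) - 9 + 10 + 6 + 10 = 6884 / 405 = 17.00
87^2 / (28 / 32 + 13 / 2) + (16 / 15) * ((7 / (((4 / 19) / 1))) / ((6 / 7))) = 2834698 / 2655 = 1067.68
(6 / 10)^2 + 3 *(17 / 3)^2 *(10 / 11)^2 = 725767 / 9075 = 79.97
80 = 80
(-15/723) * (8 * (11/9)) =-0.20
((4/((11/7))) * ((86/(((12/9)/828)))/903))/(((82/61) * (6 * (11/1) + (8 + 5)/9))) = 454572/273757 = 1.66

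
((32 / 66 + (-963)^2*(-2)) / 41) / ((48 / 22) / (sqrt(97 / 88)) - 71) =979301408*sqrt(2134) / 2423736689 + 421528049806 / 661019097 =656.36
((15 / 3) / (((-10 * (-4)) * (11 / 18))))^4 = 6561 / 3748096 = 0.00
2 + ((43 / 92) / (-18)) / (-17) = 56347 / 28152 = 2.00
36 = 36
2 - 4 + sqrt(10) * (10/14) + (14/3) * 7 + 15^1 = 5 * sqrt(10)/7 + 137/3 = 47.93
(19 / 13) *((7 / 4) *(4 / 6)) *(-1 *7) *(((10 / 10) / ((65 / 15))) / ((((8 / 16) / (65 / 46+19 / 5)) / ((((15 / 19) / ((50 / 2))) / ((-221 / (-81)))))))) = -14276493 / 42951350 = -0.33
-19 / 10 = -1.90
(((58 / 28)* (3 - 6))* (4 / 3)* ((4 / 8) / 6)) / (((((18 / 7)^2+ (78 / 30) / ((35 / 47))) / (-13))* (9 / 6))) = 65975 / 111393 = 0.59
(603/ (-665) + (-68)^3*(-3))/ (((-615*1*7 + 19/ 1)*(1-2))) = 627291237/ 2850190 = 220.09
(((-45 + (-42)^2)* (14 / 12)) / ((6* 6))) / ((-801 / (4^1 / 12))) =-1337 / 57672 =-0.02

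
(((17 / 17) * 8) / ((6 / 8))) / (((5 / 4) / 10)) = 256 / 3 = 85.33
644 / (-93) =-644 / 93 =-6.92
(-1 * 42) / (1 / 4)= -168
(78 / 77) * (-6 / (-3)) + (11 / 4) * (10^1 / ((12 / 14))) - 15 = 17657 / 924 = 19.11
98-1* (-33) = 131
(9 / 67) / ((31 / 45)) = 405 / 2077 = 0.19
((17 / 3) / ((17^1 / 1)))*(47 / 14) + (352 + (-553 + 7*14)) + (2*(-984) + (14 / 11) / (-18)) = -2868953 / 1386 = -2069.95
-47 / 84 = -0.56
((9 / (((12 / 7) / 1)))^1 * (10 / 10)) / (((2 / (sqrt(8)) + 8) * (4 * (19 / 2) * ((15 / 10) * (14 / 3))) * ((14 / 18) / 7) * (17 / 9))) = 486 / 41021 - 243 * sqrt(2) / 328168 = 0.01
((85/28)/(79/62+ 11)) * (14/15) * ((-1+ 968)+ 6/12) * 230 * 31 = 1211796975/761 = 1592374.47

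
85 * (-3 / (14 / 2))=-255 / 7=-36.43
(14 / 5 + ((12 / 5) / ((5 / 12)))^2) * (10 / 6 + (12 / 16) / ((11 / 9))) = 3384143 / 41250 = 82.04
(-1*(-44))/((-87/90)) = -1320/29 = -45.52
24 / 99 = 8 / 33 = 0.24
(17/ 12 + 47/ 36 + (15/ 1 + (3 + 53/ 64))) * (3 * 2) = 12413/ 96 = 129.30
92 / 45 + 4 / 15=104 / 45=2.31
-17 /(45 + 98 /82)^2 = -28577 /3587236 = -0.01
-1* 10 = -10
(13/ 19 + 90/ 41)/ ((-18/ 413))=-926359/ 14022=-66.06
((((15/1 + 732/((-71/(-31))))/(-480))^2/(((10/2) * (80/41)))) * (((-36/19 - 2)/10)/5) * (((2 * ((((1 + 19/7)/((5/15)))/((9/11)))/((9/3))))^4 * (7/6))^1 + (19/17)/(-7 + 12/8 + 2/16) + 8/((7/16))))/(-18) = 466333843630013381894029/272267354353409856000000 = 1.71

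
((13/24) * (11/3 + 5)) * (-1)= -169/36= -4.69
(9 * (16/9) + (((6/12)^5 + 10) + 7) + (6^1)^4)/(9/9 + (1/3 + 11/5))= 637935/1696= 376.14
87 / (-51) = -29 / 17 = -1.71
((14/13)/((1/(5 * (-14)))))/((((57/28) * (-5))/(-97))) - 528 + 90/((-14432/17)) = -6665149009/5347056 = -1246.51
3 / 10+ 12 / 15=11 / 10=1.10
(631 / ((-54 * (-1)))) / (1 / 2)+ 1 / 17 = 10754 / 459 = 23.43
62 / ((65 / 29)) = 1798 / 65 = 27.66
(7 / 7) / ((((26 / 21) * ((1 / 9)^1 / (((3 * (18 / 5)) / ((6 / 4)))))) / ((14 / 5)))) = 47628 / 325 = 146.55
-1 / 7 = -0.14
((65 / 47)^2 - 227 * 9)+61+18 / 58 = -126826496 / 64061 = -1979.78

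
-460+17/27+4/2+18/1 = -11863/27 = -439.37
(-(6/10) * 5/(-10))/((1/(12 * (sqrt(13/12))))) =3 * sqrt(39)/5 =3.75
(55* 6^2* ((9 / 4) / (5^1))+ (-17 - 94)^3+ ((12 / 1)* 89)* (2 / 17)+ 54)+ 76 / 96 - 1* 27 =-557567317 / 408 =-1366586.56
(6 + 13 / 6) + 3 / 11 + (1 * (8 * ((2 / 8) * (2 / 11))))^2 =6223 / 726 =8.57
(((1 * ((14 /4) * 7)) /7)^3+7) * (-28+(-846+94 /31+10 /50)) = -53852631 /1240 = -43429.54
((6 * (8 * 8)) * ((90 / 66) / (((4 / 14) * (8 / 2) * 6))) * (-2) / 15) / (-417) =112 / 4587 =0.02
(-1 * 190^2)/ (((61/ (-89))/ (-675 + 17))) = -2114088200/ 61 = -34657183.61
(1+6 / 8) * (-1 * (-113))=791 / 4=197.75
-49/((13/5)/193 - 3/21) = 330995/874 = 378.71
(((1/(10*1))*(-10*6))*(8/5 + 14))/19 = -468/95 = -4.93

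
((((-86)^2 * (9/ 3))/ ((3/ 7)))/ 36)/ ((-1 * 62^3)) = -12943/ 2144952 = -0.01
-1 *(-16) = 16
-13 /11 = -1.18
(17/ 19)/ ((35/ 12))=204/ 665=0.31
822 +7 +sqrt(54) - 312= 3 * sqrt(6) +517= 524.35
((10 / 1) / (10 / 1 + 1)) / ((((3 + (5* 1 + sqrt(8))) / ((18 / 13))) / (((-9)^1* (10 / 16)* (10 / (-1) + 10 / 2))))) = 10125 / 2002 - 10125* sqrt(2) / 8008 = 3.27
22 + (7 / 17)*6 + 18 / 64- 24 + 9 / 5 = 6941 / 2720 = 2.55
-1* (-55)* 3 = 165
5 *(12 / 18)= 10 / 3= 3.33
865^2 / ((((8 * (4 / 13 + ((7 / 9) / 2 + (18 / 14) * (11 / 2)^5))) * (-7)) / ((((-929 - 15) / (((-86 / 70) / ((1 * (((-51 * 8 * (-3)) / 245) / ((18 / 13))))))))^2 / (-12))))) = 20321012387056742400 / 15366378890359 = 1322433.38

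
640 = 640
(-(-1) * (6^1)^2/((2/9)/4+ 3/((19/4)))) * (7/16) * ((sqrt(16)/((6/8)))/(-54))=-532/235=-2.26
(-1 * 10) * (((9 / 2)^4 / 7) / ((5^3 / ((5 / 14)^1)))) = -6561 / 3920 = -1.67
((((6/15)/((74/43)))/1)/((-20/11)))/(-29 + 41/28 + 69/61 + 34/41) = 752801/150605725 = 0.00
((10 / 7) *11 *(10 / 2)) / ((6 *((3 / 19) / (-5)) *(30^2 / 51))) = -17765 / 756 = -23.50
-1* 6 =-6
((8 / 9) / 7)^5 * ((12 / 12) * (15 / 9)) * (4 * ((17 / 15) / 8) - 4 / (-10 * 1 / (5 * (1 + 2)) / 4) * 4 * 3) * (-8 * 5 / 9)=-5673451520 / 80387359983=-0.07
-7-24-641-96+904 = 136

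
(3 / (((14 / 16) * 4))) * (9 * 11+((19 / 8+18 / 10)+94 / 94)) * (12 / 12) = 12501 / 140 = 89.29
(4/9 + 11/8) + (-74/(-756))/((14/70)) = 2.31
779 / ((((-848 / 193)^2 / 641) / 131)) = 2436584071841 / 719104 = 3388361.17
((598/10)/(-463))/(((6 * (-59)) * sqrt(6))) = 299 * sqrt(6)/4917060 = 0.00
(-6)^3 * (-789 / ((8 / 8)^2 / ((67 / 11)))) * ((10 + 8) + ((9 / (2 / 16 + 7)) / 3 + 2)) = 4430342304 / 209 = 21197810.07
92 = 92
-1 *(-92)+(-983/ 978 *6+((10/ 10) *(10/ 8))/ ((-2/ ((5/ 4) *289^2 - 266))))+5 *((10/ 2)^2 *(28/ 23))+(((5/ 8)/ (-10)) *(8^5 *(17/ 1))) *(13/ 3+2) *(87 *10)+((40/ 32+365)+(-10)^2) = -23021923999277/ 119968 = -191900540.14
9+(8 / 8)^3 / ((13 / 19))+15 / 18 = 881 / 78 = 11.29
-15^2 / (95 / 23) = -1035 / 19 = -54.47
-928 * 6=-5568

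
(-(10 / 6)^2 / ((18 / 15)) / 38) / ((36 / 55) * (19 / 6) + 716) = -6875 / 81041688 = -0.00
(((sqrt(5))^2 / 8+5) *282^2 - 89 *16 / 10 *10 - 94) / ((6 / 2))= 297203 / 2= 148601.50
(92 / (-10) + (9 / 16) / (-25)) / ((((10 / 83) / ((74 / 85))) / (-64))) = 2665628 / 625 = 4265.00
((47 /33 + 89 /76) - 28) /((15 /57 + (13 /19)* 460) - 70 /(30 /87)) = -63715 /280896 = -0.23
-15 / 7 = -2.14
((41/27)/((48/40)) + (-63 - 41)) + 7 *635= 703447/162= 4342.27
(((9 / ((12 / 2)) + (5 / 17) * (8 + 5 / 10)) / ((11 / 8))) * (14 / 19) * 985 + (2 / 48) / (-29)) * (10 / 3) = 1535653355 / 218196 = 7037.95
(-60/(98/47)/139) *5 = -7050/6811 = -1.04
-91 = -91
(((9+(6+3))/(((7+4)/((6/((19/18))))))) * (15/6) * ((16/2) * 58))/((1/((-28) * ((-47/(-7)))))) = -423947520/209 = -2028457.03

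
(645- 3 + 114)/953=756/953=0.79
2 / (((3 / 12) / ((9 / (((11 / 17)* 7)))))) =1224 / 77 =15.90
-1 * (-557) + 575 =1132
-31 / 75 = -0.41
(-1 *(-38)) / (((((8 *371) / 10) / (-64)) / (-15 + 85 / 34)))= 38000 / 371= 102.43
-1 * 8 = -8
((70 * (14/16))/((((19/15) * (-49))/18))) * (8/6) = -450/19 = -23.68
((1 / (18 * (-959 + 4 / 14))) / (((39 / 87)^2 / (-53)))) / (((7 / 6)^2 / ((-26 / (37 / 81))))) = -4813884 / 7531979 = -0.64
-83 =-83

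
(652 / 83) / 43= 652 / 3569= 0.18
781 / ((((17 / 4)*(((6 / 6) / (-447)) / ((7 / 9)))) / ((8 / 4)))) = -127777.73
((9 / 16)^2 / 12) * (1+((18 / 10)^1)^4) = 0.30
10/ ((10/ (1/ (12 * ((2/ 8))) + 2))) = 7/ 3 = 2.33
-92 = -92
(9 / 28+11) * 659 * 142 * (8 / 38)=29664226 / 133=223039.29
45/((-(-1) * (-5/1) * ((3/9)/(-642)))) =17334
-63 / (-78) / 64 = 21 / 1664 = 0.01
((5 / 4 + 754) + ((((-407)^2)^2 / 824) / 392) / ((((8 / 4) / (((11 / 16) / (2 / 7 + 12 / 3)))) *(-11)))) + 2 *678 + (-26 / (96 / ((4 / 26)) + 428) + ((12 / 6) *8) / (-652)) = 2832907244315371 / 1899021250560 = 1491.77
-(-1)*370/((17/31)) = 11470/17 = 674.71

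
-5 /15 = -0.33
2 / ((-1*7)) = -2 / 7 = -0.29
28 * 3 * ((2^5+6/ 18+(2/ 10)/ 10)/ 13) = 67942/ 325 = 209.05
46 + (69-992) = -877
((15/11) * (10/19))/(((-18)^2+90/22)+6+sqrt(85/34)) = 220500/102640451 - 330 * sqrt(10)/102640451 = 0.00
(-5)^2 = 25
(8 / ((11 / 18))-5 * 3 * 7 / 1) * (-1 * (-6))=-6066 / 11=-551.45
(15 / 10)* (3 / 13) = 9 / 26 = 0.35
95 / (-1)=-95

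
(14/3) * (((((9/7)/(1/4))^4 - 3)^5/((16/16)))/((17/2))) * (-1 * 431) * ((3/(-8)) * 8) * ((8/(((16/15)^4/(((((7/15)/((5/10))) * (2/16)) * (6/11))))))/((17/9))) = 513845414438263217414929093951250913375/21203873086493971951616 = 24233563950425755.56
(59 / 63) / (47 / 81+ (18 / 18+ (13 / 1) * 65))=531 / 480011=0.00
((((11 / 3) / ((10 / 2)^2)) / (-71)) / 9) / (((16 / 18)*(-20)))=11 / 852000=0.00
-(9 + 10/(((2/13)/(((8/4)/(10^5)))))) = -90013/10000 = -9.00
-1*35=-35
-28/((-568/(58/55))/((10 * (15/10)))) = 0.78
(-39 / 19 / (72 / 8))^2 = 169 / 3249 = 0.05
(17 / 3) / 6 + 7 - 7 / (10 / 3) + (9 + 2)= 16.84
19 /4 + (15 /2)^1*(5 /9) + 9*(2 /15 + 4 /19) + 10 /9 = 44879 /3420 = 13.12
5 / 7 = 0.71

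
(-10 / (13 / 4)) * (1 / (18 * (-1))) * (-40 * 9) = -800 / 13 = -61.54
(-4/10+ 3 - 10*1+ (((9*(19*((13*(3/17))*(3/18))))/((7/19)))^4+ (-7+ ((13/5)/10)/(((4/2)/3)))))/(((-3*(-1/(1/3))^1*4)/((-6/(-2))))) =26521067594368140247/320854273600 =82657672.90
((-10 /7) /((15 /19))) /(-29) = 38 /609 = 0.06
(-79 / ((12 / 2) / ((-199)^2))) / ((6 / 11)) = -34413269 / 36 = -955924.14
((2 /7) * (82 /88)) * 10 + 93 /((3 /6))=14527 /77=188.66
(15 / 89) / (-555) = -0.00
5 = 5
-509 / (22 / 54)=-13743 / 11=-1249.36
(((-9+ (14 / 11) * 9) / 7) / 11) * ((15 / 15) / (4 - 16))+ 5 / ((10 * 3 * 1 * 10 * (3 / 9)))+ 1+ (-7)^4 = 2402.05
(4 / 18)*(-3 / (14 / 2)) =-0.10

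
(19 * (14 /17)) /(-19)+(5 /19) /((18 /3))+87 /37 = 112699 /71706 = 1.57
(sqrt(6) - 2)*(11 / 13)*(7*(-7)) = 1078 / 13 - 539*sqrt(6) / 13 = -18.64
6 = 6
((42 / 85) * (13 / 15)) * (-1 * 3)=-546 / 425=-1.28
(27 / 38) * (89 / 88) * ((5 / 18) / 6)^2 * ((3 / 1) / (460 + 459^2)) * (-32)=-2225 / 3177249768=-0.00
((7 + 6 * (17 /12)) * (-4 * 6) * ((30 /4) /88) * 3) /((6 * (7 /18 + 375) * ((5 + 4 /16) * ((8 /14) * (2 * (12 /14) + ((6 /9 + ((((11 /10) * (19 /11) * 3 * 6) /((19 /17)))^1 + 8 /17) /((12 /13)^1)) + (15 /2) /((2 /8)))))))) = -2490075 /11682494879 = -0.00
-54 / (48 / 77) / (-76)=1.14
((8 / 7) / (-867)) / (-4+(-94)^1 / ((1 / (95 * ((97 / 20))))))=16 / 525751401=0.00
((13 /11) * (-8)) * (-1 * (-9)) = -936 /11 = -85.09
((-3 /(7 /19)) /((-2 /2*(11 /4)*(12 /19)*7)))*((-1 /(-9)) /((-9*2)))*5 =-1805 /87318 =-0.02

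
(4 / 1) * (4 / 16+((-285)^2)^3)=2143527953062501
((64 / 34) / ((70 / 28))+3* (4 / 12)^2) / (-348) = -277 / 88740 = -0.00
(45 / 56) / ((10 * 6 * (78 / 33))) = 33 / 5824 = 0.01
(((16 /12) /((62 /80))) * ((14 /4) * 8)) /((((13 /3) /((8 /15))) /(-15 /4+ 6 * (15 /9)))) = 44800 /1209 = 37.06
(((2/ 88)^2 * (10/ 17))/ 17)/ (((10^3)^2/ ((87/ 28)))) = 87/ 1566611200000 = 0.00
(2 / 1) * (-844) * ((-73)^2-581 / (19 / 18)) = -153258584 / 19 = -8066241.26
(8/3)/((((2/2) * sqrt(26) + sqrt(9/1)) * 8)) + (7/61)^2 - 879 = -55605791/63257 + sqrt(26)/51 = -878.95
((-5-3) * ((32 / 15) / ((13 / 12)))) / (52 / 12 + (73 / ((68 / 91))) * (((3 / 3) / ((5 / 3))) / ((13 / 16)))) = -52224 / 253513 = -0.21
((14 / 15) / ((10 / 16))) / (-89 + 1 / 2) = -224 / 13275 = -0.02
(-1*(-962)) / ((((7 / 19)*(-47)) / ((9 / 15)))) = -54834 / 1645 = -33.33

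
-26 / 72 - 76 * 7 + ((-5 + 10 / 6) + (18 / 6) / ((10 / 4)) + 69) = -83789 / 180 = -465.49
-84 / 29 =-2.90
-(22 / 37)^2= -484 / 1369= -0.35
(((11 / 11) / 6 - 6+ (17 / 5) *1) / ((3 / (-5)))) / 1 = 73 / 18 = 4.06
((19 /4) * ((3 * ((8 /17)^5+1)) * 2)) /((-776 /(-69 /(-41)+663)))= -564113845125 /22587085156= -24.98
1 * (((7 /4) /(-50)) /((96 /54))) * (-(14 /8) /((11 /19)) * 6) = 25137 /70400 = 0.36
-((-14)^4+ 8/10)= -192084/5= -38416.80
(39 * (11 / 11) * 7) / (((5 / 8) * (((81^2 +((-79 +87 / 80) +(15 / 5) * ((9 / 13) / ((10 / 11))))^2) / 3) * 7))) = 202475520 / 13282672009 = 0.02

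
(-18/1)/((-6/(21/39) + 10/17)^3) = 15166431/990692608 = 0.02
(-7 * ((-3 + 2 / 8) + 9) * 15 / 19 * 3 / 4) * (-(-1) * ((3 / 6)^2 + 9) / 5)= -58275 / 1216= -47.92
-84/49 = -12/7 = -1.71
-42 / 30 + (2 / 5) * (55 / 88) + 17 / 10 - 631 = -12609 / 20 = -630.45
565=565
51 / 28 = 1.82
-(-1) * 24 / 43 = 24 / 43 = 0.56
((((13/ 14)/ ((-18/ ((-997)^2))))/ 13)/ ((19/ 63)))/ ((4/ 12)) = -2982027/ 76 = -39237.20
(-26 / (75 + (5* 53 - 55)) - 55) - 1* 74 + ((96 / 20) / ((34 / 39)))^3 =1323829649 / 35005125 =37.82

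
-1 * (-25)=25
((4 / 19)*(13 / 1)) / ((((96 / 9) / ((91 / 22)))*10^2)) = 3549 / 334400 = 0.01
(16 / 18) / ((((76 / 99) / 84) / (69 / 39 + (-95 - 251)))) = -8269800 / 247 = -33480.97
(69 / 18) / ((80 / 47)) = 2.25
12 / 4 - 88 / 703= 2.87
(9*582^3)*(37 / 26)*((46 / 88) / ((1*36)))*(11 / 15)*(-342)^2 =204399341867187 / 65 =3144605259495.18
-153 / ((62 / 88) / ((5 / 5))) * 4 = -26928 / 31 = -868.65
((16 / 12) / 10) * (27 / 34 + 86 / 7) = 3113 / 1785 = 1.74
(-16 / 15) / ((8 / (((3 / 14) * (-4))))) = 4 / 35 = 0.11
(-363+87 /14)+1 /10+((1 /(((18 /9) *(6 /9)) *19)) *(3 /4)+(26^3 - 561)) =177244779 /10640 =16658.34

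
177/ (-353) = -177/ 353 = -0.50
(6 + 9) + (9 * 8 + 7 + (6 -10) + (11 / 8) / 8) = 5771 / 64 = 90.17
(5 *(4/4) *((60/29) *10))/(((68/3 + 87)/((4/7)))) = 36000/66787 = 0.54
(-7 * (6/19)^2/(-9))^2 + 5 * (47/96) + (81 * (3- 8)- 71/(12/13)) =-1999490015/4170272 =-479.46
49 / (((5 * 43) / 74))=3626 / 215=16.87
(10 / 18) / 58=5 / 522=0.01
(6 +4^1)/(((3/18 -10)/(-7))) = 420/59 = 7.12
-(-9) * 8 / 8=9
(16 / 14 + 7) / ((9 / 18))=114 / 7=16.29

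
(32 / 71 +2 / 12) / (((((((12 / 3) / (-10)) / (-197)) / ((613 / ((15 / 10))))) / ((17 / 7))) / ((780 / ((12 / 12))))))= 350949580150 / 1491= 235378658.72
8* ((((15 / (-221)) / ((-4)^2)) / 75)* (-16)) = 0.01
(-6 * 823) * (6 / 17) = -29628 / 17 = -1742.82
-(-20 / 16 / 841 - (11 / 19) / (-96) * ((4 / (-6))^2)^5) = 15644837 / 11322527652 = 0.00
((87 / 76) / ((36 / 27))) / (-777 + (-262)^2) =261 / 20631568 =0.00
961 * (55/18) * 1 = 52855/18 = 2936.39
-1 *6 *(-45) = 270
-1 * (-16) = 16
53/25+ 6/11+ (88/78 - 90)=-924563/10725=-86.21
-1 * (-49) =49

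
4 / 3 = 1.33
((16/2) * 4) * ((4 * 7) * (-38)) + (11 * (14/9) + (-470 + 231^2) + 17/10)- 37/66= 9336319/495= 18861.25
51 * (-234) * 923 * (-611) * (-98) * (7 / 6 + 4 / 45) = -4140577891086 / 5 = -828115578217.20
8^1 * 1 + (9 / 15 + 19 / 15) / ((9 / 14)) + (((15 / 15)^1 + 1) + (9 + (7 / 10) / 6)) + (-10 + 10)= 11891 / 540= 22.02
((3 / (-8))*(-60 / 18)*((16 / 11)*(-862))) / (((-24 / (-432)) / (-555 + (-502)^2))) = -7093604880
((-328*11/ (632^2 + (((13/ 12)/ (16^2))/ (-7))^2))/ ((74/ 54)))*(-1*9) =405425727995904/ 6833990698801261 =0.06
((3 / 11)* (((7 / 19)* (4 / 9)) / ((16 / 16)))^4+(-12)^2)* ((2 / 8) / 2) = 56432458178 / 3135132297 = 18.00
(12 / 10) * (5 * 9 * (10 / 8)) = 135 / 2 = 67.50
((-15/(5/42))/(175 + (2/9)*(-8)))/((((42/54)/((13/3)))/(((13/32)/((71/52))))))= -533871/442756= -1.21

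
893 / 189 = 4.72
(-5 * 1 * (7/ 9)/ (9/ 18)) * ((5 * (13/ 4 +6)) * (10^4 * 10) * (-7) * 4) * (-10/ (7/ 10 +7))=-129500000000/ 99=-1308080808.08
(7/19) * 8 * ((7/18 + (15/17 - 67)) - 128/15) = -3181388/14535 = -218.88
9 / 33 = 3 / 11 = 0.27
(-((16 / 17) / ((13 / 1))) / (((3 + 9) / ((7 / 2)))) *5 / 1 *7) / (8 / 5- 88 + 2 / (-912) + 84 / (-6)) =372400 / 50590657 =0.01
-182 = -182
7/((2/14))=49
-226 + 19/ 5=-1111/ 5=-222.20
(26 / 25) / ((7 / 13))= 338 / 175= 1.93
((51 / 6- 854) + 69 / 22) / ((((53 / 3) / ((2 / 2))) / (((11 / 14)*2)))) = -27798 / 371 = -74.93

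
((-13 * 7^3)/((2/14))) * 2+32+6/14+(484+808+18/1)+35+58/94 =-20084777/329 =-61047.95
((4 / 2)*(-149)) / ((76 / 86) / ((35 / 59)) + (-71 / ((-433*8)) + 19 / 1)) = -1553569360 / 106926223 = -14.53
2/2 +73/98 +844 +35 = 880.74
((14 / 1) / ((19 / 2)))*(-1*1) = -28 / 19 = -1.47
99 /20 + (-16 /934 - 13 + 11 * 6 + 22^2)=5061653 /9340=541.93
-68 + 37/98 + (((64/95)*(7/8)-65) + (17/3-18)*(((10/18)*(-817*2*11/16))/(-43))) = -312742091/1005480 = -311.04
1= 1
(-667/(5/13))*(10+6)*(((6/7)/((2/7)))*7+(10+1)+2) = -4717024/5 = -943404.80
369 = 369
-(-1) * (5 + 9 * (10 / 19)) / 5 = 37 / 19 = 1.95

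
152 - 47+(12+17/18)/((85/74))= 88946/765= 116.27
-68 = -68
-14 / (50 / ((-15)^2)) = -63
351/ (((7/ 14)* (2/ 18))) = 6318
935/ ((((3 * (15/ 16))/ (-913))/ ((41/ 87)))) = -143039.00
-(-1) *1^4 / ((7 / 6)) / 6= 1 / 7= 0.14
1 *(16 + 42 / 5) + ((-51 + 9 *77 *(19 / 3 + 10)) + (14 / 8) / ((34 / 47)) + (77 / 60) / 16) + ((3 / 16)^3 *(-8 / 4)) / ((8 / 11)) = 47189110057 / 4177920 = 11294.88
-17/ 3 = -5.67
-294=-294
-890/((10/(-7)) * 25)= 623/25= 24.92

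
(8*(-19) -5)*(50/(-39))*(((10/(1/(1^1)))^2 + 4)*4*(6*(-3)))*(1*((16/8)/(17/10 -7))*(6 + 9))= 8531320.75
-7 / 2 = -3.50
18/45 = 2/5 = 0.40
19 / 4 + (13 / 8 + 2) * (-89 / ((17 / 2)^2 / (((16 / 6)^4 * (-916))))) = 19367938403 / 93636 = 206842.86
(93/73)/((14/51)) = 4743/1022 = 4.64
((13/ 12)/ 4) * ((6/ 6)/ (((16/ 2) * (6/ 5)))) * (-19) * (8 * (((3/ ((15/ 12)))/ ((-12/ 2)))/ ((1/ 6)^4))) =2223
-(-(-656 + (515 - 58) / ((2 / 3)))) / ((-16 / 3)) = -177 / 32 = -5.53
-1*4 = -4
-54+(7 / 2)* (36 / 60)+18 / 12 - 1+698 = 3233 / 5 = 646.60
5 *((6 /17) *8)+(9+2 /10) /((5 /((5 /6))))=3991 /255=15.65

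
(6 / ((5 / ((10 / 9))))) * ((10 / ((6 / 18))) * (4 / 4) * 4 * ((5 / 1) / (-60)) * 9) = -120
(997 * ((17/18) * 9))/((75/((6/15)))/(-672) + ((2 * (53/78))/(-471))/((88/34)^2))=-8438455849824/278260001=-30325.80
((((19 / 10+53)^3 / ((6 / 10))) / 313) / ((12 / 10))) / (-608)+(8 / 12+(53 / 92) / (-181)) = -103463500829 / 190136532480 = -0.54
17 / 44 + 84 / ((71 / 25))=93607 / 3124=29.96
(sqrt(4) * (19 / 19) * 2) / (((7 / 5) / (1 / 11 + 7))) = 1560 / 77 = 20.26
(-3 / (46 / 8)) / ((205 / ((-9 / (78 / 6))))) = 108 / 61295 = 0.00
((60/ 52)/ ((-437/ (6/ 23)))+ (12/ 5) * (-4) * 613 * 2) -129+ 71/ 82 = -637383427973/ 53571830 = -11897.73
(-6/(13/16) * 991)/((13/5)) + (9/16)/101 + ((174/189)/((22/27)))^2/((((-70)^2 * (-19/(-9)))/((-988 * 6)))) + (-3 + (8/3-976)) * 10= -74852064721551581/5950683538800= -12578.73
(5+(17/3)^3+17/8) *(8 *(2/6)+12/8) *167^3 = 4755619032725/1296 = 3669459130.19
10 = 10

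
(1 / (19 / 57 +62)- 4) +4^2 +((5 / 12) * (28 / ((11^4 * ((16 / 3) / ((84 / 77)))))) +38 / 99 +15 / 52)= 8129029199 / 640660878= 12.69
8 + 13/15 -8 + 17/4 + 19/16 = 1513/240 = 6.30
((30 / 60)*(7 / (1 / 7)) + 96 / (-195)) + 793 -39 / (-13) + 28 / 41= 4374281 / 5330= 820.69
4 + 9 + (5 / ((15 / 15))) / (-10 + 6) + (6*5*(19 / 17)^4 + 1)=19898091 / 334084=59.56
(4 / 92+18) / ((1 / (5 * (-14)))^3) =-142345000 / 23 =-6188913.04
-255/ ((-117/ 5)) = 10.90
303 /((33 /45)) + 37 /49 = 223112 /539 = 413.94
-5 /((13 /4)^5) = -5120 /371293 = -0.01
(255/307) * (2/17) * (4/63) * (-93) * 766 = -949840/2149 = -441.99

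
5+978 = 983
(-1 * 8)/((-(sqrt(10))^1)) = 4 * sqrt(10)/5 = 2.53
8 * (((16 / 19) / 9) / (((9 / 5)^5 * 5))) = 0.01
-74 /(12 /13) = -481 /6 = -80.17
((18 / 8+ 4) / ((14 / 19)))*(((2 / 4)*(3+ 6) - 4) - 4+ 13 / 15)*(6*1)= -7505 / 56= -134.02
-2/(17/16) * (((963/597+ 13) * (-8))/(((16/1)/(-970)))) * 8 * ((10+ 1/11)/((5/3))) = -646183.18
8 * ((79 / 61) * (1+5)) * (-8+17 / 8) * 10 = -222780 / 61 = -3652.13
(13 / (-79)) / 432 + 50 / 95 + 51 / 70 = 28471171 / 22695120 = 1.25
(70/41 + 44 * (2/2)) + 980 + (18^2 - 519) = 34059/41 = 830.71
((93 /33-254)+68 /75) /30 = -206477 /24750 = -8.34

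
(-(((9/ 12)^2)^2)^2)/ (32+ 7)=-2187/ 851968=-0.00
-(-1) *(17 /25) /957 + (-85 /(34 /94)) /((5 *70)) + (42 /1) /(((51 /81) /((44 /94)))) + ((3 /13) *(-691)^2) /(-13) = -381975744947117 /45228633450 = -8445.44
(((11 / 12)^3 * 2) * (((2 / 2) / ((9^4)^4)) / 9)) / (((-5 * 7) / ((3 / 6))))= -1331 / 1008635949195834093120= -0.00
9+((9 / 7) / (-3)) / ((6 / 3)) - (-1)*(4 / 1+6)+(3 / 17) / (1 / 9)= 4849 / 238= 20.37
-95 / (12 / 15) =-118.75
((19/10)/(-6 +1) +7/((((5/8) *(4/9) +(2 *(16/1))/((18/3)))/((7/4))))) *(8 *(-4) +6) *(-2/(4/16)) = 947024/2525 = 375.06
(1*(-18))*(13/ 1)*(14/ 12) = -273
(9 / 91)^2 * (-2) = -162 / 8281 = -0.02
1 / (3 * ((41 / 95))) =0.77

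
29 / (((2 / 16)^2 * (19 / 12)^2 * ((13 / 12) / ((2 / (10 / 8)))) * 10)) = 12828672 / 117325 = 109.34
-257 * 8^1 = -2056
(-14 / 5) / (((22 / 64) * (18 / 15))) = -224 / 33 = -6.79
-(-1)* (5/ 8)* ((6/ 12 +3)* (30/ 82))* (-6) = -1575/ 328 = -4.80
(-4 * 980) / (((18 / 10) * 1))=-19600 / 9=-2177.78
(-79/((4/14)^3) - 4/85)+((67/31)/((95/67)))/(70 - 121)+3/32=-16279254899/4806240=-3387.11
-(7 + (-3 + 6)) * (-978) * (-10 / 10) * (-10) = 97800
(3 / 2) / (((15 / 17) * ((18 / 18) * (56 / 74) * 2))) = 629 / 560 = 1.12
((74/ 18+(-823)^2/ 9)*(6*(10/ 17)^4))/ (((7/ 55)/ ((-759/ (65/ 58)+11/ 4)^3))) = -502359113784921273625525/ 3853408377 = -130367473321377.81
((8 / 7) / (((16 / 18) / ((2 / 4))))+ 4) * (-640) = -2971.43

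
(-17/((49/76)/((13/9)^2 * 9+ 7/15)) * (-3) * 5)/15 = 1118872/2205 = 507.42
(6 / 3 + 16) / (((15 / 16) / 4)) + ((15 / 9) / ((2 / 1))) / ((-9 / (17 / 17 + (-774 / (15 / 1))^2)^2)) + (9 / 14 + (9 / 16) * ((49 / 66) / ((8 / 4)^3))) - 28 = -43699146734101 / 66528000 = -656853.46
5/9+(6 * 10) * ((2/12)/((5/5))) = 95/9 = 10.56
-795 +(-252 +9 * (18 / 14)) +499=-3755 / 7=-536.43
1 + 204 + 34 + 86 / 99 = 23747 / 99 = 239.87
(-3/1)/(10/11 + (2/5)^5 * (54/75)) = -2578125/787586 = -3.27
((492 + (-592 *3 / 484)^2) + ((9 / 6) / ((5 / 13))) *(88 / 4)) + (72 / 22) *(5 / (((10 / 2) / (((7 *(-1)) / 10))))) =43115823 / 73205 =588.97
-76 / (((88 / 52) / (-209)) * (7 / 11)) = 103246 / 7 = 14749.43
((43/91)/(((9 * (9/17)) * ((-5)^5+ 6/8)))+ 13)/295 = 1197497107/27174039165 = 0.04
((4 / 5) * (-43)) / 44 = -43 / 55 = -0.78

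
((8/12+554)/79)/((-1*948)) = -416/56169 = -0.01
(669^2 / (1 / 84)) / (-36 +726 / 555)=-3477548970 / 3209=-1083686.19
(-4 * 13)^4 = 7311616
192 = 192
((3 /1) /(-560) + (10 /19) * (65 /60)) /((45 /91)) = 234377 /205200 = 1.14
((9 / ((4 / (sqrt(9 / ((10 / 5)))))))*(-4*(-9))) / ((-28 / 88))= -2673*sqrt(2) / 7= -540.03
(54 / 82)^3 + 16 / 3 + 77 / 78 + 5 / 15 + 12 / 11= 158289353 / 19711406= 8.03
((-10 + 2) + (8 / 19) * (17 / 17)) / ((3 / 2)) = -96 / 19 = -5.05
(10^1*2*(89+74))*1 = 3260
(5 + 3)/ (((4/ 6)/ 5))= 60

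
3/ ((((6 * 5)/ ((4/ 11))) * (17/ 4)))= 8/ 935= 0.01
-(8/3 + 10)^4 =-2085136/81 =-25742.42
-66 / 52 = -33 / 26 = -1.27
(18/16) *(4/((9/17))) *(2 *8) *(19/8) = 323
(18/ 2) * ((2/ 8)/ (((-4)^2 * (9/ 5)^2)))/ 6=25/ 3456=0.01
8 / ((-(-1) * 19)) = 8 / 19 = 0.42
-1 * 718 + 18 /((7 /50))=-4126 /7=-589.43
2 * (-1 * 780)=-1560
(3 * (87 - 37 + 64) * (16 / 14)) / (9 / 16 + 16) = 43776 / 1855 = 23.60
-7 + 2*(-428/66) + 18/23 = -14563/759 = -19.19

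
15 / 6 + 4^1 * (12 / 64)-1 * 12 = -35 / 4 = -8.75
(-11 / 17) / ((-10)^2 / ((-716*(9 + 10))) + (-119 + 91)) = 37411 / 1619301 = 0.02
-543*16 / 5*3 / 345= -8688 / 575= -15.11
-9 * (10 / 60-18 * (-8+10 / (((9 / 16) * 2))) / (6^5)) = -40 / 27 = -1.48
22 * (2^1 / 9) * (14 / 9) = 616 / 81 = 7.60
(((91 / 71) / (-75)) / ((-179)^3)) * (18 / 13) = 42 / 10180226725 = 0.00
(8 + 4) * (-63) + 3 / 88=-755.97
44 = 44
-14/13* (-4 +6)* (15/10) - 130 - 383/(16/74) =-198079/104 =-1904.61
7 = 7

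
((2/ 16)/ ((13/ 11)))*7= 77/ 104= 0.74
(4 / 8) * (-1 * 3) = -3 / 2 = -1.50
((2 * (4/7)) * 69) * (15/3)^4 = 345000/7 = 49285.71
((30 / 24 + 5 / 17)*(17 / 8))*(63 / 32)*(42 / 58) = 138915 / 29696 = 4.68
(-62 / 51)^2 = 3844 / 2601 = 1.48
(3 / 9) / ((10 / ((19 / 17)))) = 19 / 510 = 0.04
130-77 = 53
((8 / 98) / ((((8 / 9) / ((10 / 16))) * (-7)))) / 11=-45 / 60368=-0.00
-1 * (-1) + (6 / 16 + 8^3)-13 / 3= 12217 / 24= 509.04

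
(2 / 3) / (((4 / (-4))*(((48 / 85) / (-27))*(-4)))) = -255 / 32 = -7.97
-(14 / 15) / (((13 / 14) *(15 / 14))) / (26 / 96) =-43904 / 12675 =-3.46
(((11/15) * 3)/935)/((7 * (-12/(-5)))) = 1/7140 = 0.00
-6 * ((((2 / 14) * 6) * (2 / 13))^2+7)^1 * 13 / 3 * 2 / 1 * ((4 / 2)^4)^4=-15233449984 / 637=-23914364.18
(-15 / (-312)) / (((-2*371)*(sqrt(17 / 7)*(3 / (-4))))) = 5*sqrt(119) / 983892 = 0.00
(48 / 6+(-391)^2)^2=23375046321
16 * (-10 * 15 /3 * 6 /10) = -480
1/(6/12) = 2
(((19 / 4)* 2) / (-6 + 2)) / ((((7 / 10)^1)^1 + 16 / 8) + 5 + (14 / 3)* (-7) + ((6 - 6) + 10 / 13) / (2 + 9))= 40755 / 427228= 0.10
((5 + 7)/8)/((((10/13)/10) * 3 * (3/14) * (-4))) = -91/12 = -7.58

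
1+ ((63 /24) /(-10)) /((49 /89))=293 /560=0.52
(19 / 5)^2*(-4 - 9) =-4693 / 25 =-187.72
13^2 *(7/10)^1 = 1183/10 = 118.30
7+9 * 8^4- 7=36864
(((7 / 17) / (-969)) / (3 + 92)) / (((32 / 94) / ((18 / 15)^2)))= -987 / 52164500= -0.00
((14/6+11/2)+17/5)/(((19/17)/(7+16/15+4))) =1036949/8550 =121.28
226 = 226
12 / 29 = 0.41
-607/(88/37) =-22459/88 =-255.22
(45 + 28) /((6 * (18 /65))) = 4745 /108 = 43.94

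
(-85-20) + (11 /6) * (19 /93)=-58381 /558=-104.63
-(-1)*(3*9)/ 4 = 27/ 4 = 6.75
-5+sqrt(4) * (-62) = -129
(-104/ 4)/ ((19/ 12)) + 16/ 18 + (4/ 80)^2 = -1062229/ 68400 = -15.53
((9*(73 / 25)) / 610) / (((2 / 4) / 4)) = 2628 / 7625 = 0.34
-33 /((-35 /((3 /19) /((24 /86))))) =1419 /2660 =0.53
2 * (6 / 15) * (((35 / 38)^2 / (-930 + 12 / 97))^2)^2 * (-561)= -7455948405337589609375 / 23981434527127487122395622960128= -0.00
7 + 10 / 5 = 9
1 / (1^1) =1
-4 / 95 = -0.04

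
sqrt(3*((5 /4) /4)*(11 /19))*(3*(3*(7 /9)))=7*sqrt(3135) /76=5.16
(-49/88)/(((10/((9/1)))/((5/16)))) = -441/2816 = -0.16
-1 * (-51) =51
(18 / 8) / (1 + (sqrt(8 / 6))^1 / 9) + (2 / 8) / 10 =22109 / 9560 -81*sqrt(3) / 478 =2.02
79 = 79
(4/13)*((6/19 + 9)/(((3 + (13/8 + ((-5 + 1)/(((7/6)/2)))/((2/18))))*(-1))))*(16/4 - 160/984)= 6237952/32376019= 0.19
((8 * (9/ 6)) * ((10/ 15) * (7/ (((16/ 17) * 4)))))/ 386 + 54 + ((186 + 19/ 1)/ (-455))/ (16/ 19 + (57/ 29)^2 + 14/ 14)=691178217547/ 12809187664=53.96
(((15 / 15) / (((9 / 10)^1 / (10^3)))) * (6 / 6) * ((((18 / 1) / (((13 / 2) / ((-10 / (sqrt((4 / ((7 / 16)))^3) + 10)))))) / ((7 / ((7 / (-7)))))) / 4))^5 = -101922746767351562500000000000000000000 / 222640817047649966275582185693 + 40306743090320000000000000000000000000 * sqrt(7) / 222640817047649966275582185693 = 21194997.72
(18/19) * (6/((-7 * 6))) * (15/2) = -1.02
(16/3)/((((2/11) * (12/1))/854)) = 18788/9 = 2087.56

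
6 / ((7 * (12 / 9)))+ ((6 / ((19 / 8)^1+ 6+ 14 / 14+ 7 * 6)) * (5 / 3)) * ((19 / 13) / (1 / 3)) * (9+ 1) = 228829 / 24934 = 9.18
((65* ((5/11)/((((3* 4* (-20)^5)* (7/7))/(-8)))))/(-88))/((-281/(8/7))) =13/45697344000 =0.00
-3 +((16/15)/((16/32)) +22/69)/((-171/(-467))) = 24233/6555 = 3.70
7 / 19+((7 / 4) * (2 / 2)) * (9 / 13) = 1.58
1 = 1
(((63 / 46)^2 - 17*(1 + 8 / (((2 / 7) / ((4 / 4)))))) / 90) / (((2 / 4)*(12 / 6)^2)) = -1039219 / 380880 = -2.73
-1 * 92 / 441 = -92 / 441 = -0.21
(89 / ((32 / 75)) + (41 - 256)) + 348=10931 / 32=341.59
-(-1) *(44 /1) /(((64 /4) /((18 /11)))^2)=81 /176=0.46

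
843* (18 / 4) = 7587 / 2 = 3793.50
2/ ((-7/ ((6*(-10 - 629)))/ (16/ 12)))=10224/ 7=1460.57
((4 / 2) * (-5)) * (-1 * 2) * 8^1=160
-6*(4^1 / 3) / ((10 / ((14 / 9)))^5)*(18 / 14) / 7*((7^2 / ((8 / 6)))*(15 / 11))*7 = -235298 / 5011875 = -0.05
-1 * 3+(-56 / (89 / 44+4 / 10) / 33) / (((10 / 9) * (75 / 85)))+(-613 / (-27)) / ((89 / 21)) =3506416 / 2134665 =1.64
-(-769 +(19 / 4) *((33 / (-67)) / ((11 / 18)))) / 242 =103559 / 32428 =3.19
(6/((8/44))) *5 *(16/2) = 1320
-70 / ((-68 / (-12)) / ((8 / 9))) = -560 / 51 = -10.98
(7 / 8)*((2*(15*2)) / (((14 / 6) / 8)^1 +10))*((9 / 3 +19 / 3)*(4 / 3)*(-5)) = -78400 / 247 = -317.41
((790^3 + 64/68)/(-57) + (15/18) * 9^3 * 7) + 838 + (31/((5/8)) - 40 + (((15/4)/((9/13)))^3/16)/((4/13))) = -1543991452488637/178606080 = -8644674.65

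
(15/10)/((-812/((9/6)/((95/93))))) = -837/308560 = -0.00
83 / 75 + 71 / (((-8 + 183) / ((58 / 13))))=19907 / 6825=2.92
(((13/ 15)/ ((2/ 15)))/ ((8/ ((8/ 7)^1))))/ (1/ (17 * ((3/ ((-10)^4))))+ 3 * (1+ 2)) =663/ 146426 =0.00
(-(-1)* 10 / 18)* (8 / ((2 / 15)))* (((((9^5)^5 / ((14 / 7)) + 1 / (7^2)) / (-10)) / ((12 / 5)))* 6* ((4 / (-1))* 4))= 7035400279380155369948440600 / 147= 47859865846123505918016600.00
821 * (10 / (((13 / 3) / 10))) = 246300 / 13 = 18946.15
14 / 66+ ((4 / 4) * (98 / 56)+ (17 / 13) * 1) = 5611 / 1716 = 3.27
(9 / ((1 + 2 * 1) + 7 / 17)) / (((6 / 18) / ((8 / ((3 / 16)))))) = 9792 / 29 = 337.66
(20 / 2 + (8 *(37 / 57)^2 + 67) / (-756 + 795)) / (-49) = -1495745 / 6208839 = -0.24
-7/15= -0.47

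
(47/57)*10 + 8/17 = 8446/969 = 8.72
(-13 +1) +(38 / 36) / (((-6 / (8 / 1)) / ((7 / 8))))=-1429 / 108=-13.23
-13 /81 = -0.16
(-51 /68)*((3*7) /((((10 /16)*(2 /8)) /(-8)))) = 4032 /5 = 806.40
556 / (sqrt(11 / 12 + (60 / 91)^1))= 1112 *sqrt(469833) / 1721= 442.89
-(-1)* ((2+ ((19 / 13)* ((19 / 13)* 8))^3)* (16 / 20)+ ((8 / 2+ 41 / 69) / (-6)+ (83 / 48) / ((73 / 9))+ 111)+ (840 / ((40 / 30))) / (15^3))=4104.52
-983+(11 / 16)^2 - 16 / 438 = -55086461 / 56064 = -982.56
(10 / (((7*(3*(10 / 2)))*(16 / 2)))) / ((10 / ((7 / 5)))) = 1 / 600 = 0.00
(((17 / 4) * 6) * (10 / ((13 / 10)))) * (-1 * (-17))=43350 / 13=3334.62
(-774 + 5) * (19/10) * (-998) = 7290889/5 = 1458177.80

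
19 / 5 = 3.80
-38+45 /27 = -109 /3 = -36.33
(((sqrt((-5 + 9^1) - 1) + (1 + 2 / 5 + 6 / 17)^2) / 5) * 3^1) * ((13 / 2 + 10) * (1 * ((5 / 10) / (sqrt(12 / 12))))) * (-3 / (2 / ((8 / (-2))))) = 297 * sqrt(3) / 10 + 6593697 / 72250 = 142.70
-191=-191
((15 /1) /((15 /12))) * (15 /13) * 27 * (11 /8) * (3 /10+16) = 435699 /52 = 8378.83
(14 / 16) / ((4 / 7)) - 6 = -143 / 32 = -4.47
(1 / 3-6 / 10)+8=116 / 15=7.73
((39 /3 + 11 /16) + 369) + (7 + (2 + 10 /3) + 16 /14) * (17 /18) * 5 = 1349687 /3024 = 446.33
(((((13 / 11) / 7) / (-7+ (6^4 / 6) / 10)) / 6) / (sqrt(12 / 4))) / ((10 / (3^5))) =0.03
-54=-54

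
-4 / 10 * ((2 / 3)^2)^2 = -32 / 405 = -0.08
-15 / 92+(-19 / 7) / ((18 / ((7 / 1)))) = -1009 / 828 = -1.22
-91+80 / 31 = -2741 / 31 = -88.42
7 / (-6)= -7 / 6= -1.17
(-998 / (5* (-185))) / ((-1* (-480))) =0.00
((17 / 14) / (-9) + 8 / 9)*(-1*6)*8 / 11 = -760 / 231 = -3.29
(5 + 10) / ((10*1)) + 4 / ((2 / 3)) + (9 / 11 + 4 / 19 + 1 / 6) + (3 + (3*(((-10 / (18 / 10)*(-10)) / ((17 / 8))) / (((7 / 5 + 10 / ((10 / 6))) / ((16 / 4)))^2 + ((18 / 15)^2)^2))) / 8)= 2632164407 / 195276433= 13.48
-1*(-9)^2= -81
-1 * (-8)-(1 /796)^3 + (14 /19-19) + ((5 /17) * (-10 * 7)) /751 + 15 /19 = -1162399700805133 /122343714638528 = -9.50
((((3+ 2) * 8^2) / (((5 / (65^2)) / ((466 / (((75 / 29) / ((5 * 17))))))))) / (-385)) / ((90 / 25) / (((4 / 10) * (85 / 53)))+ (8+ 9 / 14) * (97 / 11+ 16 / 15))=-422423855360 / 3575341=-118149.25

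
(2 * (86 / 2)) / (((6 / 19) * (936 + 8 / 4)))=817 / 2814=0.29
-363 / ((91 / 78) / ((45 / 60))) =-233.36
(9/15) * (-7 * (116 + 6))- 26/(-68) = -87043/170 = -512.02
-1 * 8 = -8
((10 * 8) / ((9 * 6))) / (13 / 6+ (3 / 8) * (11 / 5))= 1600 / 3231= 0.50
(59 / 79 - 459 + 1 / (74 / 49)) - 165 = -3639667 / 5846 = -622.59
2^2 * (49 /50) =98 /25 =3.92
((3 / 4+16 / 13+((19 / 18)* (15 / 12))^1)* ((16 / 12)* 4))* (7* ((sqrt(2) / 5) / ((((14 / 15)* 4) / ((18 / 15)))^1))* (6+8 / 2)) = 3089* sqrt(2) / 39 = 112.01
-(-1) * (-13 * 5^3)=-1625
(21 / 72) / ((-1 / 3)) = -7 / 8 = -0.88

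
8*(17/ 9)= 15.11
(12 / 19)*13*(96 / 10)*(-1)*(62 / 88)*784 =-45497088 / 1045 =-43537.88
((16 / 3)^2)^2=65536 / 81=809.09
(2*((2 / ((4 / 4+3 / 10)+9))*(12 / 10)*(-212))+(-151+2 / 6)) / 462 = -5506 / 10197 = -0.54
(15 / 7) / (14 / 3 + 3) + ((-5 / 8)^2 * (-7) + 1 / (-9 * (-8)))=-226367 / 92736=-2.44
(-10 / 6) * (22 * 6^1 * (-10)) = 2200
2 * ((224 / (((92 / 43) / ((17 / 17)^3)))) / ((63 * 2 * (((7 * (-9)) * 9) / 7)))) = -344 / 16767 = -0.02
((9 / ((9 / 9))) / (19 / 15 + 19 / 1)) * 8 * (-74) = -4995 / 19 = -262.89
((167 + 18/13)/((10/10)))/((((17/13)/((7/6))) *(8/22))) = 168553/408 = 413.12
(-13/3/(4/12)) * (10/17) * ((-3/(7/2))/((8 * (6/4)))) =65/119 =0.55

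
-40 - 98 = -138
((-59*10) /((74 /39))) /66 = -4.71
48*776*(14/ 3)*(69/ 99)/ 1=3997952/ 33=121150.06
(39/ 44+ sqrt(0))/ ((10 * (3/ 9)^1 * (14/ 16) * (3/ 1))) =39/ 385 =0.10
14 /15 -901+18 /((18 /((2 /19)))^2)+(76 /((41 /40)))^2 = 125550927787 /27307845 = 4597.61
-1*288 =-288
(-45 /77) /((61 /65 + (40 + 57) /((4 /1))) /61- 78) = 237900 /31583629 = 0.01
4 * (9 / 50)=18 / 25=0.72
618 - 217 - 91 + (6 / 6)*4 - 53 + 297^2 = 88470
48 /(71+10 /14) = 168 /251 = 0.67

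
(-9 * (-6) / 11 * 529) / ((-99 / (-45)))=142830 / 121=1180.41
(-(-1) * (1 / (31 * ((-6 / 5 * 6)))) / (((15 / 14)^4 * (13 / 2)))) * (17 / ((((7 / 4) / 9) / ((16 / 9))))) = -0.08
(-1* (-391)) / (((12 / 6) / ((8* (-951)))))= -1487364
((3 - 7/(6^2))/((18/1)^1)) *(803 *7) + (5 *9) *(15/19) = 11224099/12312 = 911.64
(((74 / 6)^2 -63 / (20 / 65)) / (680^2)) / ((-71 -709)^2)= -379 / 2025533952000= -0.00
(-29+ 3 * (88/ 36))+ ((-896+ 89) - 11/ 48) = -39787/ 48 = -828.90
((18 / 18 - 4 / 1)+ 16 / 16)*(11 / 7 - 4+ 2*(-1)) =62 / 7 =8.86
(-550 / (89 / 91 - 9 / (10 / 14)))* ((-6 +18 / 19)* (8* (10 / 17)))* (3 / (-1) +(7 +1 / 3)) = -1041040000 / 213503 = -4876.00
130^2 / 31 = 16900 / 31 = 545.16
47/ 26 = 1.81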